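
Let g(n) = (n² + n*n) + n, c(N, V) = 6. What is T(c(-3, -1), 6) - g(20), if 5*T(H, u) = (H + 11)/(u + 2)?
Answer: -32783/40 ≈ -819.58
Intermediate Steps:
g(n) = n + 2*n² (g(n) = (n² + n²) + n = 2*n² + n = n + 2*n²)
T(H, u) = (11 + H)/(5*(2 + u)) (T(H, u) = ((H + 11)/(u + 2))/5 = ((11 + H)/(2 + u))/5 = (11 + H)/(5*(2 + u)))
T(c(-3, -1), 6) - g(20) = (11 + 6)/(5*(2 + 6)) - 20*(1 + 2*20) = (⅕)*17/8 - 20*(1 + 40) = (⅕)*(⅛)*17 - 20*41 = 17/40 - 1*820 = 17/40 - 820 = -32783/40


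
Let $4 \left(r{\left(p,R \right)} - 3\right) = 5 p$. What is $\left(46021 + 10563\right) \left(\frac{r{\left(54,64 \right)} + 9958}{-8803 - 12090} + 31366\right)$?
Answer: $\frac{37080616100748}{20893} \approx 1.7748 \cdot 10^{9}$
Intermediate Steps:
$r{\left(p,R \right)} = 3 + \frac{5 p}{4}$
$\left(46021 + 10563\right) \left(\frac{r{\left(54,64 \right)} + 9958}{-8803 - 12090} + 31366\right) = \left(46021 + 10563\right) \left(\frac{\left(3 + \frac{5}{4} \cdot 54\right) + 9958}{-8803 - 12090} + 31366\right) = 56584 \left(\frac{\left(3 + \frac{135}{2}\right) + 9958}{-20893} + 31366\right) = 56584 \left(\left(\frac{141}{2} + 9958\right) \left(- \frac{1}{20893}\right) + 31366\right) = 56584 \left(\frac{20057}{2} \left(- \frac{1}{20893}\right) + 31366\right) = 56584 \left(- \frac{20057}{41786} + 31366\right) = 56584 \cdot \frac{1310639619}{41786} = \frac{37080616100748}{20893}$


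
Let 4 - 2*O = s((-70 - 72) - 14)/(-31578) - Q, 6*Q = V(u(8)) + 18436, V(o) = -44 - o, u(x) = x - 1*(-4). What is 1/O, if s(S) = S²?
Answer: 15789/24221147 ≈ 0.00065187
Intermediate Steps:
u(x) = 4 + x (u(x) = x + 4 = 4 + x)
Q = 9190/3 (Q = ((-44 - (4 + 8)) + 18436)/6 = ((-44 - 1*12) + 18436)/6 = ((-44 - 12) + 18436)/6 = (-56 + 18436)/6 = (⅙)*18380 = 9190/3 ≈ 3063.3)
O = 24221147/15789 (O = 2 - (((-70 - 72) - 14)²/(-31578) - 1*9190/3)/2 = 2 - ((-142 - 14)²*(-1/31578) - 9190/3)/2 = 2 - ((-156)²*(-1/31578) - 9190/3)/2 = 2 - (24336*(-1/31578) - 9190/3)/2 = 2 - (-4056/5263 - 9190/3)/2 = 2 - ½*(-48379138/15789) = 2 + 24189569/15789 = 24221147/15789 ≈ 1534.1)
1/O = 1/(24221147/15789) = 15789/24221147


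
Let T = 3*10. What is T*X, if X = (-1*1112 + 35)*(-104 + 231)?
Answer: -4103370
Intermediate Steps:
X = -136779 (X = (-1112 + 35)*127 = -1077*127 = -136779)
T = 30
T*X = 30*(-136779) = -4103370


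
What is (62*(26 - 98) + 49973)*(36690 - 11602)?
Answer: 1141729792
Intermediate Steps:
(62*(26 - 98) + 49973)*(36690 - 11602) = (62*(-72) + 49973)*25088 = (-4464 + 49973)*25088 = 45509*25088 = 1141729792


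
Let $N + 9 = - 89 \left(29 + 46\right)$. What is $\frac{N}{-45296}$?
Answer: $\frac{1671}{11324} \approx 0.14756$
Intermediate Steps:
$N = -6684$ ($N = -9 - 89 \left(29 + 46\right) = -9 - 6675 = -6684$)
$\frac{N}{-45296} = - \frac{6684}{-45296} = \left(-6684\right) \left(- \frac{1}{45296}\right) = \frac{1671}{11324}$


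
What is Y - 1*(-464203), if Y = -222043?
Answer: 242160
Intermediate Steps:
Y - 1*(-464203) = -222043 - 1*(-464203) = -222043 + 464203 = 242160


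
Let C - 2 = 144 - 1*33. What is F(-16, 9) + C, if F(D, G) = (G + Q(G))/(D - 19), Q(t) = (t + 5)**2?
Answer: 750/7 ≈ 107.14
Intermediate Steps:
Q(t) = (5 + t)**2
C = 113 (C = 2 + (144 - 1*33) = 2 + (144 - 33) = 2 + 111 = 113)
F(D, G) = (G + (5 + G)**2)/(-19 + D) (F(D, G) = (G + (5 + G)**2)/(D - 19) = (G + (5 + G)**2)/(-19 + D))
F(-16, 9) + C = (9 + (5 + 9)**2)/(-19 - 16) + 113 = (9 + 14**2)/(-35) + 113 = -(9 + 196)/35 + 113 = -1/35*205 + 113 = -41/7 + 113 = 750/7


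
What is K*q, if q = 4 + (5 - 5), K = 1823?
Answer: 7292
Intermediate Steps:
q = 4 (q = 4 + 0 = 4)
K*q = 1823*4 = 7292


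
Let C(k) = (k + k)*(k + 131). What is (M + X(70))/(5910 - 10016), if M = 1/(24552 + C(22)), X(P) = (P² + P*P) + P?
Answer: -308773081/128452104 ≈ -2.4038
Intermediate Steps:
C(k) = 2*k*(131 + k) (C(k) = (2*k)*(131 + k) = 2*k*(131 + k))
X(P) = P + 2*P² (X(P) = (P² + P²) + P = 2*P² + P = P + 2*P²)
M = 1/31284 (M = 1/(24552 + 2*22*(131 + 22)) = 1/(24552 + 2*22*153) = 1/(24552 + 6732) = 1/31284 ≈ 3.1965e-5)
(M + X(70))/(5910 - 10016) = (1/31284 + 70*(1 + 2*70))/(5910 - 10016) = (1/31284 + 70*(1 + 140))/(-4106) = (1/31284 + 70*141)*(-1/4106) = (1/31284 + 9870)*(-1/4106) = (308773081/31284)*(-1/4106) = -308773081/128452104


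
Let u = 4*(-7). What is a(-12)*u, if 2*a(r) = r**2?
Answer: -2016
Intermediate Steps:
a(r) = r**2/2
u = -28
a(-12)*u = ((1/2)*(-12)**2)*(-28) = ((1/2)*144)*(-28) = 72*(-28) = -2016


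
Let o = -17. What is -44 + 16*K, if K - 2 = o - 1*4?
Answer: -348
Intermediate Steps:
K = -19 (K = 2 + (-17 - 1*4) = 2 + (-17 - 4) = 2 - 21 = -19)
-44 + 16*K = -44 + 16*(-19) = -44 - 304 = -348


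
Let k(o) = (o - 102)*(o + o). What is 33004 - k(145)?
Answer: 20534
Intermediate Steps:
k(o) = 2*o*(-102 + o) (k(o) = (-102 + o)*(2*o) = 2*o*(-102 + o))
33004 - k(145) = 33004 - 2*145*(-102 + 145) = 33004 - 2*145*43 = 33004 - 1*12470 = 33004 - 12470 = 20534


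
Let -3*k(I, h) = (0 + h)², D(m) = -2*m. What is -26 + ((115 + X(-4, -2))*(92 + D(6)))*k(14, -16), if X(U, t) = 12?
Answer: -2601038/3 ≈ -8.6701e+5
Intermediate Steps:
k(I, h) = -h²/3 (k(I, h) = -(0 + h)²/3 = -h²/3)
-26 + ((115 + X(-4, -2))*(92 + D(6)))*k(14, -16) = -26 + ((115 + 12)*(92 - 2*6))*(-⅓*(-16)²) = -26 + (127*(92 - 12))*(-⅓*256) = -26 + (127*80)*(-256/3) = -26 + 10160*(-256/3) = -26 - 2600960/3 = -2601038/3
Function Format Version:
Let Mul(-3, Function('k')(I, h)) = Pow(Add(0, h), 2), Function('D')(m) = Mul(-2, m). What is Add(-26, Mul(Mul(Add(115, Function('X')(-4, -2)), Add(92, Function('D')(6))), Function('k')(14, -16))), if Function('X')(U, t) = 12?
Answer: Rational(-2601038, 3) ≈ -8.6701e+5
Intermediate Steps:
Function('k')(I, h) = Mul(Rational(-1, 3), Pow(h, 2)) (Function('k')(I, h) = Mul(Rational(-1, 3), Pow(Add(0, h), 2)) = Mul(Rational(-1, 3), Pow(h, 2)))
Add(-26, Mul(Mul(Add(115, Function('X')(-4, -2)), Add(92, Function('D')(6))), Function('k')(14, -16))) = Add(-26, Mul(Mul(Add(115, 12), Add(92, Mul(-2, 6))), Mul(Rational(-1, 3), Pow(-16, 2)))) = Add(-26, Mul(Mul(127, Add(92, -12)), Mul(Rational(-1, 3), 256))) = Add(-26, Mul(Mul(127, 80), Rational(-256, 3))) = Add(-26, Mul(10160, Rational(-256, 3))) = Add(-26, Rational(-2600960, 3)) = Rational(-2601038, 3)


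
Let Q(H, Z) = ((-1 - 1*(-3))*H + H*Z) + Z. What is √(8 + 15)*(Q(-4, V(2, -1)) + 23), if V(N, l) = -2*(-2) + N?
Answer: -3*√23 ≈ -14.387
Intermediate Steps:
V(N, l) = 4 + N
Q(H, Z) = Z + 2*H + H*Z (Q(H, Z) = ((-1 + 3)*H + H*Z) + Z = (2*H + H*Z) + Z = Z + 2*H + H*Z)
√(8 + 15)*(Q(-4, V(2, -1)) + 23) = √(8 + 15)*(((4 + 2) + 2*(-4) - 4*(4 + 2)) + 23) = √23*((6 - 8 - 4*6) + 23) = √23*((6 - 8 - 24) + 23) = √23*(-26 + 23) = √23*(-3) = -3*√23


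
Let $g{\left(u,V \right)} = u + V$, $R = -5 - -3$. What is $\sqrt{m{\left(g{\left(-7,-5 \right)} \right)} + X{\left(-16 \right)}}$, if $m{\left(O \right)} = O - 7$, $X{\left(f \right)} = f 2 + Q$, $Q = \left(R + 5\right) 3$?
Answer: $i \sqrt{42} \approx 6.4807 i$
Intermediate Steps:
$R = -2$ ($R = -5 + 3 = -2$)
$g{\left(u,V \right)} = V + u$
$Q = 9$ ($Q = \left(-2 + 5\right) 3 = 3 \cdot 3 = 9$)
$X{\left(f \right)} = 9 + 2 f$ ($X{\left(f \right)} = f 2 + 9 = 2 f + 9 = 9 + 2 f$)
$m{\left(O \right)} = -7 + O$
$\sqrt{m{\left(g{\left(-7,-5 \right)} \right)} + X{\left(-16 \right)}} = \sqrt{\left(-7 - 12\right) + \left(9 + 2 \left(-16\right)\right)} = \sqrt{\left(-7 - 12\right) + \left(9 - 32\right)} = \sqrt{-19 - 23} = \sqrt{-42} = i \sqrt{42}$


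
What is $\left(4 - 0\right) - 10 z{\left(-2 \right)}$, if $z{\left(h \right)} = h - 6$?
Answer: $84$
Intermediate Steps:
$z{\left(h \right)} = -6 + h$ ($z{\left(h \right)} = h - 6 = -6 + h$)
$\left(4 - 0\right) - 10 z{\left(-2 \right)} = \left(4 - 0\right) - 10 \left(-6 - 2\right) = \left(4 + 0\right) - -80 = 4 + 80 = 84$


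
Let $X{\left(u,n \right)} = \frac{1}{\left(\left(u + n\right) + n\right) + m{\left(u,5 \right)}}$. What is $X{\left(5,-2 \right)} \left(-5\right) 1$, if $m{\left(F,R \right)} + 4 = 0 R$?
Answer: $\frac{5}{3} \approx 1.6667$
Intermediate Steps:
$m{\left(F,R \right)} = -4$ ($m{\left(F,R \right)} = -4 + 0 R = -4 + 0 = -4$)
$X{\left(u,n \right)} = \frac{1}{-4 + u + 2 n}$ ($X{\left(u,n \right)} = \frac{1}{\left(\left(u + n\right) + n\right) - 4} = \frac{1}{\left(\left(n + u\right) + n\right) - 4} = \frac{1}{\left(u + 2 n\right) - 4} = \frac{1}{-4 + u + 2 n}$)
$X{\left(5,-2 \right)} \left(-5\right) 1 = \frac{1}{-4 + 5 + 2 \left(-2\right)} \left(-5\right) 1 = \frac{1}{-4 + 5 - 4} \left(-5\right) 1 = \frac{1}{-3} \left(-5\right) 1 = \left(- \frac{1}{3}\right) \left(-5\right) 1 = \frac{5}{3} \cdot 1 = \frac{5}{3}$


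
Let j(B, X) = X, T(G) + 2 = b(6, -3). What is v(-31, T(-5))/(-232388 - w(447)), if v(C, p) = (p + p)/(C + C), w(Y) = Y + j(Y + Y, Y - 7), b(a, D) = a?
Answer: 4/7231525 ≈ 5.5313e-7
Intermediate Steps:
T(G) = 4 (T(G) = -2 + 6 = 4)
w(Y) = -7 + 2*Y (w(Y) = Y + (Y - 7) = Y + (-7 + Y) = -7 + 2*Y)
v(C, p) = p/C (v(C, p) = (2*p)/((2*C)) = (2*p)*(1/(2*C)) = p/C)
v(-31, T(-5))/(-232388 - w(447)) = (4/(-31))/(-232388 - (-7 + 2*447)) = (4*(-1/31))/(-232388 - (-7 + 894)) = -4/(31*(-232388 - 1*887)) = -4/(31*(-232388 - 887)) = -4/31/(-233275) = -4/31*(-1/233275) = 4/7231525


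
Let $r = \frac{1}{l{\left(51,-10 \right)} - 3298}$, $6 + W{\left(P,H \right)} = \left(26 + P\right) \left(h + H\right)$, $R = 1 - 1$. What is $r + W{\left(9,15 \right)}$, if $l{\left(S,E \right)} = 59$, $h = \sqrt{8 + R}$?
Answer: $\frac{1681040}{3239} + 70 \sqrt{2} \approx 617.99$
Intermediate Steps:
$R = 0$ ($R = 1 - 1 = 0$)
$h = 2 \sqrt{2}$ ($h = \sqrt{8 + 0} = \sqrt{8} = 2 \sqrt{2} \approx 2.8284$)
$W{\left(P,H \right)} = -6 + \left(26 + P\right) \left(H + 2 \sqrt{2}\right)$ ($W{\left(P,H \right)} = -6 + \left(26 + P\right) \left(2 \sqrt{2} + H\right) = -6 + \left(26 + P\right) \left(H + 2 \sqrt{2}\right)$)
$r = - \frac{1}{3239}$ ($r = \frac{1}{59 - 3298} = \frac{1}{-3239} = - \frac{1}{3239} \approx -0.00030874$)
$r + W{\left(9,15 \right)} = - \frac{1}{3239} + \left(-6 + 26 \cdot 15 + 52 \sqrt{2} + 15 \cdot 9 + 2 \cdot 9 \sqrt{2}\right) = - \frac{1}{3239} + \left(-6 + 390 + 52 \sqrt{2} + 135 + 18 \sqrt{2}\right) = - \frac{1}{3239} + \left(519 + 70 \sqrt{2}\right) = \frac{1681040}{3239} + 70 \sqrt{2}$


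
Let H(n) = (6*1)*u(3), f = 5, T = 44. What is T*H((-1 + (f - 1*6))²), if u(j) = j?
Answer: 792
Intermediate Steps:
H(n) = 18 (H(n) = (6*1)*3 = 6*3 = 18)
T*H((-1 + (f - 1*6))²) = 44*18 = 792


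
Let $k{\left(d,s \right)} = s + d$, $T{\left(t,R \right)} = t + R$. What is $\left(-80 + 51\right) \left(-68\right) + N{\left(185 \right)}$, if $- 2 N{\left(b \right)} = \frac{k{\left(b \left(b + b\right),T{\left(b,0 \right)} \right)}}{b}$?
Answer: $\frac{3573}{2} \approx 1786.5$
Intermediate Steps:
$T{\left(t,R \right)} = R + t$
$k{\left(d,s \right)} = d + s$
$N{\left(b \right)} = - \frac{b + 2 b^{2}}{2 b}$ ($N{\left(b \right)} = - \frac{\left(b \left(b + b\right) + \left(0 + b\right)\right) \frac{1}{b}}{2} = - \frac{\left(b 2 b + b\right) \frac{1}{b}}{2} = - \frac{\left(2 b^{2} + b\right) \frac{1}{b}}{2} = - \frac{\left(b + 2 b^{2}\right) \frac{1}{b}}{2} = - \frac{\frac{1}{b} \left(b + 2 b^{2}\right)}{2} = - \frac{b + 2 b^{2}}{2 b}$)
$\left(-80 + 51\right) \left(-68\right) + N{\left(185 \right)} = \left(-80 + 51\right) \left(-68\right) - \frac{371}{2} = \left(-29\right) \left(-68\right) - \frac{371}{2} = 1972 - \frac{371}{2} = \frac{3573}{2}$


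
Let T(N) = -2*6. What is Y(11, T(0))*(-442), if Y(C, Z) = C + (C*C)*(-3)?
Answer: 155584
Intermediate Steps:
T(N) = -12
Y(C, Z) = C - 3*C**2 (Y(C, Z) = C + C**2*(-3) = C - 3*C**2)
Y(11, T(0))*(-442) = (11*(1 - 3*11))*(-442) = (11*(1 - 33))*(-442) = (11*(-32))*(-442) = -352*(-442) = 155584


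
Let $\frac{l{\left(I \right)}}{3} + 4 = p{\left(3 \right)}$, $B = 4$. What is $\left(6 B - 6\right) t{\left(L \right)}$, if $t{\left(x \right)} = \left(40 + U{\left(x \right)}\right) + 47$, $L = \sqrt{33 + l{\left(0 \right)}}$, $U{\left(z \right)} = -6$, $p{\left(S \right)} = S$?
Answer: $1458$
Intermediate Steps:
$l{\left(I \right)} = -3$ ($l{\left(I \right)} = -12 + 3 \cdot 3 = -12 + 9 = -3$)
$L = \sqrt{30}$ ($L = \sqrt{33 - 3} = \sqrt{30} \approx 5.4772$)
$t{\left(x \right)} = 81$ ($t{\left(x \right)} = \left(40 - 6\right) + 47 = 34 + 47 = 81$)
$\left(6 B - 6\right) t{\left(L \right)} = \left(6 \cdot 4 - 6\right) 81 = \left(24 - 6\right) 81 = 18 \cdot 81 = 1458$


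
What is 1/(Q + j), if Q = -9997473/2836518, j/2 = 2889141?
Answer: 945506/5463396968201 ≈ 1.7306e-7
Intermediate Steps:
j = 5778282 (j = 2*2889141 = 5778282)
Q = -3332491/945506 (Q = -9997473*1/2836518 = -3332491/945506 ≈ -3.5246)
1/(Q + j) = 1/(-3332491/945506 + 5778282) = 1/(5463396968201/945506) = 945506/5463396968201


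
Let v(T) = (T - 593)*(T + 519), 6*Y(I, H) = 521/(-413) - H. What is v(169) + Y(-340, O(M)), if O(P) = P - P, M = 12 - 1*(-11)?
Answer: -722862857/2478 ≈ -2.9171e+5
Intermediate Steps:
M = 23 (M = 12 + 11 = 23)
O(P) = 0
Y(I, H) = -521/2478 - H/6 (Y(I, H) = (521/(-413) - H)/6 = (521*(-1/413) - H)/6 = (-521/413 - H)/6 = -521/2478 - H/6)
v(T) = (-593 + T)*(519 + T)
v(169) + Y(-340, O(M)) = (-307767 + 169² - 74*169) + (-521/2478 - ⅙*0) = (-307767 + 28561 - 12506) + (-521/2478 + 0) = -291712 - 521/2478 = -722862857/2478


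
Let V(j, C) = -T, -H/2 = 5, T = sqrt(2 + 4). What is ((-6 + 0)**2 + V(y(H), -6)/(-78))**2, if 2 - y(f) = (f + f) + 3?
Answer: (2808 + sqrt(6))**2/6084 ≈ 1298.3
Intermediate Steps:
T = sqrt(6) ≈ 2.4495
H = -10 (H = -2*5 = -10)
y(f) = -1 - 2*f (y(f) = 2 - ((f + f) + 3) = 2 - (2*f + 3) = 2 - (3 + 2*f) = 2 + (-3 - 2*f) = -1 - 2*f)
V(j, C) = -sqrt(6)
((-6 + 0)**2 + V(y(H), -6)/(-78))**2 = ((-6 + 0)**2 - sqrt(6)/(-78))**2 = ((-6)**2 - sqrt(6)*(-1/78))**2 = (36 + sqrt(6)/78)**2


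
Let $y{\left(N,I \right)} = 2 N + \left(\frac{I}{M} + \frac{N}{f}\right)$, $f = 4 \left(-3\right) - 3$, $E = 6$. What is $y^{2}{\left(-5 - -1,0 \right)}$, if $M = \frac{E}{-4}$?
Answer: $\frac{13456}{225} \approx 59.804$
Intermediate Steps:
$M = - \frac{3}{2}$ ($M = \frac{6}{-4} = 6 \left(- \frac{1}{4}\right) = - \frac{3}{2} \approx -1.5$)
$f = -15$ ($f = -12 - 3 = -15$)
$y{\left(N,I \right)} = - \frac{2 I}{3} + \frac{29 N}{15}$ ($y{\left(N,I \right)} = 2 N + \left(\frac{I}{- \frac{3}{2}} + \frac{N}{-15}\right) = 2 N + \left(I \left(- \frac{2}{3}\right) + N \left(- \frac{1}{15}\right)\right) = 2 N - \left(\frac{N}{15} + \frac{2 I}{3}\right) = - \frac{2 I}{3} + \frac{29 N}{15}$)
$y^{2}{\left(-5 - -1,0 \right)} = \left(\left(- \frac{2}{3}\right) 0 + \frac{29 \left(-5 - -1\right)}{15}\right)^{2} = \left(0 + \frac{29 \left(-5 + 1\right)}{15}\right)^{2} = \left(0 + \frac{29}{15} \left(-4\right)\right)^{2} = \left(0 - \frac{116}{15}\right)^{2} = \left(- \frac{116}{15}\right)^{2} = \frac{13456}{225}$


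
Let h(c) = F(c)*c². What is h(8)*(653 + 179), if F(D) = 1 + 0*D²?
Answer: 53248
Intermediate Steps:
F(D) = 1 (F(D) = 1 + 0 = 1)
h(c) = c² (h(c) = 1*c² = c²)
h(8)*(653 + 179) = 8²*(653 + 179) = 64*832 = 53248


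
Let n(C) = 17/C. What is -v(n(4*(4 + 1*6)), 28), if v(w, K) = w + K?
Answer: -1137/40 ≈ -28.425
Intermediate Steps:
v(w, K) = K + w
-v(n(4*(4 + 1*6)), 28) = -(28 + 17/((4*(4 + 1*6)))) = -(28 + 17/((4*(4 + 6)))) = -(28 + 17/((4*10))) = -(28 + 17/40) = -1*1137/40 = -1137/40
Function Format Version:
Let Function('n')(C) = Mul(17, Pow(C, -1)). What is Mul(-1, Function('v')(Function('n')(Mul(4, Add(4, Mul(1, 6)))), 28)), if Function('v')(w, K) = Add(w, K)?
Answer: Rational(-1137, 40) ≈ -28.425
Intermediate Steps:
Function('v')(w, K) = Add(K, w)
Mul(-1, Function('v')(Function('n')(Mul(4, Add(4, Mul(1, 6)))), 28)) = Mul(-1, Add(28, Mul(17, Pow(Mul(4, Add(4, Mul(1, 6))), -1)))) = Mul(-1, Add(28, Mul(17, Pow(Mul(4, Add(4, 6)), -1)))) = Mul(-1, Add(28, Mul(17, Pow(Mul(4, 10), -1)))) = Mul(-1, Add(28, Mul(17, Pow(40, -1)))) = Mul(-1, Add(28, Mul(17, Rational(1, 40)))) = Mul(-1, Add(28, Rational(17, 40))) = Mul(-1, Rational(1137, 40)) = Rational(-1137, 40)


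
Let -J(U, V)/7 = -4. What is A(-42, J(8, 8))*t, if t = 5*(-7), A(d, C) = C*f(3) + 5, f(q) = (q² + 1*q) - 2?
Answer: -9975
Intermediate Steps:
f(q) = -2 + q + q² (f(q) = (q² + q) - 2 = (q + q²) - 2 = -2 + q + q²)
J(U, V) = 28 (J(U, V) = -7*(-4) = 28)
A(d, C) = 5 + 10*C (A(d, C) = C*(-2 + 3 + 3²) + 5 = C*(-2 + 3 + 9) + 5 = C*10 + 5 = 10*C + 5 = 5 + 10*C)
t = -35
A(-42, J(8, 8))*t = (5 + 10*28)*(-35) = (5 + 280)*(-35) = 285*(-35) = -9975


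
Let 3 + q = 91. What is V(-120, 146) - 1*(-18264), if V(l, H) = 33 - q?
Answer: 18209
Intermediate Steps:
q = 88 (q = -3 + 91 = 88)
V(l, H) = -55 (V(l, H) = 33 - 1*88 = 33 - 88 = -55)
V(-120, 146) - 1*(-18264) = -55 - 1*(-18264) = -55 + 18264 = 18209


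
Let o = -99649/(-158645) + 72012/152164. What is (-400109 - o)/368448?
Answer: -2414670241408049/2223589002231360 ≈ -1.0859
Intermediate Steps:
o = 6646833544/6035014445 (o = -99649*(-1/158645) + 72012*(1/152164) = 99649/158645 + 18003/38041 = 6646833544/6035014445 ≈ 1.1014)
(-400109 - o)/368448 = (-400109 - 1*6646833544/6035014445)/368448 = (-400109 - 6646833544/6035014445)*(1/368448) = -2414670241408049/6035014445*1/368448 = -2414670241408049/2223589002231360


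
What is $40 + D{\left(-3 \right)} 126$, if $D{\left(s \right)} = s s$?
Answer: $1174$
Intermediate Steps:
$D{\left(s \right)} = s^{2}$
$40 + D{\left(-3 \right)} 126 = 40 + \left(-3\right)^{2} \cdot 126 = 40 + 9 \cdot 126 = 40 + 1134 = 1174$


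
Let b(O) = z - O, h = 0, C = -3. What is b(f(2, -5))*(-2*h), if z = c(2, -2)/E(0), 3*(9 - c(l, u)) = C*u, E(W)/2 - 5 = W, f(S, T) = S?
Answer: 0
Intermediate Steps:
E(W) = 10 + 2*W
c(l, u) = 9 + u (c(l, u) = 9 - (-1)*u = 9 + u)
z = 7/10 (z = (9 - 2)/(10 + 2*0) = 7/(10 + 0) = 7/10 ≈ 0.70000)
b(O) = 7/10 - O
b(f(2, -5))*(-2*h) = (7/10 - 1*2)*(-2*0) = (7/10 - 2)*0 = -13/10*0 = 0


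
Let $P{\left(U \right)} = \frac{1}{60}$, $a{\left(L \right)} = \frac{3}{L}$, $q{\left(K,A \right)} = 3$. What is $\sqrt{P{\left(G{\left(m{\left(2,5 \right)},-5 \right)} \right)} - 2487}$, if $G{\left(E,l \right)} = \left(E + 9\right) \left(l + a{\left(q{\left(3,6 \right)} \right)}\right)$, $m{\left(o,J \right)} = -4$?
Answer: $\frac{i \sqrt{2238285}}{30} \approx 49.87 i$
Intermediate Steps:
$G{\left(E,l \right)} = \left(1 + l\right) \left(9 + E\right)$ ($G{\left(E,l \right)} = \left(E + 9\right) \left(l + \frac{3}{3}\right) = \left(9 + E\right) \left(l + 3 \cdot \frac{1}{3}\right) = \left(9 + E\right) \left(l + 1\right) = \left(9 + E\right) \left(1 + l\right) = \left(1 + l\right) \left(9 + E\right)$)
$P{\left(U \right)} = \frac{1}{60}$
$\sqrt{P{\left(G{\left(m{\left(2,5 \right)},-5 \right)} \right)} - 2487} = \sqrt{\frac{1}{60} - 2487} = \sqrt{- \frac{149219}{60}} = \frac{i \sqrt{2238285}}{30}$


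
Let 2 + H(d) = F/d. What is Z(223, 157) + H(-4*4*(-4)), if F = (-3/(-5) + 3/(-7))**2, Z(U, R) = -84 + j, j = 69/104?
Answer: -21743633/254800 ≈ -85.336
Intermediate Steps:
j = 69/104 (j = 69*(1/104) = 69/104 ≈ 0.66346)
Z(U, R) = -8667/104 (Z(U, R) = -84 + 69/104 = -8667/104)
F = 36/1225 (F = (-3*(-1/5) + 3*(-1/7))**2 = (3/5 - 3/7)**2 = (6/35)**2 = 36/1225 ≈ 0.029388)
H(d) = -2 + 36/(1225*d)
Z(223, 157) + H(-4*4*(-4)) = -8667/104 + (-2 + 36/(1225*((-4*4*(-4))))) = -8667/104 + (-2 + 36/(1225*((-16*(-4))))) = -8667/104 + (-2 + (36/1225)/64) = -8667/104 + (-2 + (36/1225)*(1/64)) = -8667/104 + (-2 + 9/19600) = -8667/104 - 39191/19600 = -21743633/254800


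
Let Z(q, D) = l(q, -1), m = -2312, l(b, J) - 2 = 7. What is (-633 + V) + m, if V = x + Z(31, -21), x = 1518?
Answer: -1418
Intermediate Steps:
l(b, J) = 9 (l(b, J) = 2 + 7 = 9)
Z(q, D) = 9
V = 1527 (V = 1518 + 9 = 1527)
(-633 + V) + m = (-633 + 1527) - 2312 = 894 - 2312 = -1418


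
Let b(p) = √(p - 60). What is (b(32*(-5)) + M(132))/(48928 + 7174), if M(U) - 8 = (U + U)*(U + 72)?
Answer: 26932/28051 + I*√55/28051 ≈ 0.96011 + 0.00026438*I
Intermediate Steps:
b(p) = √(-60 + p)
M(U) = 8 + 2*U*(72 + U) (M(U) = 8 + (U + U)*(U + 72) = 8 + (2*U)*(72 + U) = 8 + 2*U*(72 + U))
(b(32*(-5)) + M(132))/(48928 + 7174) = (√(-60 + 32*(-5)) + (8 + 2*132² + 144*132))/(48928 + 7174) = (√(-60 - 160) + (8 + 2*17424 + 19008))/56102 = (√(-220) + (8 + 34848 + 19008))*(1/56102) = (2*I*√55 + 53864)*(1/56102) = (53864 + 2*I*√55)*(1/56102) = 26932/28051 + I*√55/28051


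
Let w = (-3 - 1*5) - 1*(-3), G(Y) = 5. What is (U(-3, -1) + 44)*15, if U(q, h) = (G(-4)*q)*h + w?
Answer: 810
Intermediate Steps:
w = -5 (w = (-3 - 5) + 3 = -8 + 3 = -5)
U(q, h) = -5 + 5*h*q (U(q, h) = (5*q)*h - 5 = 5*h*q - 5 = -5 + 5*h*q)
(U(-3, -1) + 44)*15 = ((-5 + 5*(-1)*(-3)) + 44)*15 = ((-5 + 15) + 44)*15 = (10 + 44)*15 = 54*15 = 810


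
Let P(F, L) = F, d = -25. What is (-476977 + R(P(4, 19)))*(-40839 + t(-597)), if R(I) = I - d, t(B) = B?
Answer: 19762817328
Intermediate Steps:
R(I) = 25 + I (R(I) = I - 1*(-25) = I + 25 = 25 + I)
(-476977 + R(P(4, 19)))*(-40839 + t(-597)) = (-476977 + (25 + 4))*(-40839 - 597) = (-476977 + 29)*(-41436) = -476948*(-41436) = 19762817328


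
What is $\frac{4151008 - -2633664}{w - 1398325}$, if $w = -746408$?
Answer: $- \frac{6784672}{2144733} \approx -3.1634$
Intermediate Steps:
$\frac{4151008 - -2633664}{w - 1398325} = \frac{4151008 - -2633664}{-746408 - 1398325} = \frac{4151008 + 2633664}{-2144733} = 6784672 \left(- \frac{1}{2144733}\right) = - \frac{6784672}{2144733}$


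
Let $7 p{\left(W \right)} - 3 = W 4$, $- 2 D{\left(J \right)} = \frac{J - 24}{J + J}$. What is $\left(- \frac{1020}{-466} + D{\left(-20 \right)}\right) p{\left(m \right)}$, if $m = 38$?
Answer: $\frac{33821}{932} \approx 36.289$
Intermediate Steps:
$D{\left(J \right)} = - \frac{-24 + J}{4 J}$ ($D{\left(J \right)} = - \frac{\left(J - 24\right) \frac{1}{J + J}}{2} = - \frac{\left(-24 + J\right) \frac{1}{2 J}}{2} = - \frac{\frac{1}{2} \frac{1}{J} \left(-24 + J\right)}{2} = - \frac{-24 + J}{4 J}$)
$p{\left(W \right)} = \frac{3}{7} + \frac{4 W}{7}$ ($p{\left(W \right)} = \frac{3}{7} + \frac{W 4}{7} = \frac{3}{7} + \frac{4 W}{7}$)
$\left(- \frac{1020}{-466} + D{\left(-20 \right)}\right) p{\left(m \right)} = \left(- \frac{1020}{-466} + \frac{24 - -20}{4 \left(-20\right)}\right) \left(\frac{3}{7} + \frac{4}{7} \cdot 38\right) = \left(\left(-1020\right) \left(- \frac{1}{466}\right) + \frac{1}{4} \left(- \frac{1}{20}\right) \left(24 + 20\right)\right) \left(\frac{3}{7} + \frac{152}{7}\right) = \left(\frac{510}{233} + \frac{1}{4} \left(- \frac{1}{20}\right) 44\right) \frac{155}{7} = \left(\frac{510}{233} - \frac{11}{20}\right) \frac{155}{7} = \frac{7637}{4660} \cdot \frac{155}{7} = \frac{33821}{932}$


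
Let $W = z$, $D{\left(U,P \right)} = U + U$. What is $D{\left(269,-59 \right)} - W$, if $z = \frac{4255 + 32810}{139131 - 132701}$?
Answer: $\frac{684455}{1286} \approx 532.24$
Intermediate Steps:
$z = \frac{7413}{1286}$ ($z = \frac{37065}{6430} = 37065 \cdot \frac{1}{6430} = \frac{7413}{1286} \approx 5.7644$)
$D{\left(U,P \right)} = 2 U$
$W = \frac{7413}{1286} \approx 5.7644$
$D{\left(269,-59 \right)} - W = 2 \cdot 269 - \frac{7413}{1286} = 538 - \frac{7413}{1286} = \frac{684455}{1286}$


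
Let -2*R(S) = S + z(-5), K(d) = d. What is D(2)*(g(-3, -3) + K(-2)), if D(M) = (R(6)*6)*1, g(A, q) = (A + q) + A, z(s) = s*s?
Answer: 1023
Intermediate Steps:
z(s) = s²
g(A, q) = q + 2*A
R(S) = -25/2 - S/2 (R(S) = -(S + (-5)²)/2 = -(S + 25)/2 = -(25 + S)/2 = -25/2 - S/2)
D(M) = -93 (D(M) = ((-25/2 - ½*6)*6)*1 = ((-25/2 - 3)*6)*1 = -31/2*6*1 = -93*1 = -93)
D(2)*(g(-3, -3) + K(-2)) = -93*((-3 + 2*(-3)) - 2) = -93*((-3 - 6) - 2) = -93*(-9 - 2) = -93*(-11) = 1023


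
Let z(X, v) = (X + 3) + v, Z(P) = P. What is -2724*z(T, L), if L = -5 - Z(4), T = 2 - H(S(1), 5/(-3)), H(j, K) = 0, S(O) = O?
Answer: 10896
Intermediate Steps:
T = 2 (T = 2 - 1*0 = 2 + 0 = 2)
L = -9 (L = -5 - 1*4 = -5 - 4 = -9)
z(X, v) = 3 + X + v (z(X, v) = (3 + X) + v = 3 + X + v)
-2724*z(T, L) = -2724*(3 + 2 - 9) = -2724*(-4) = 10896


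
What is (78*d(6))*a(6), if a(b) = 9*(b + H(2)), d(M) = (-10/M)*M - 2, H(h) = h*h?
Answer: -84240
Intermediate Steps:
H(h) = h**2
d(M) = -12 (d(M) = -10 - 2 = -12)
a(b) = 36 + 9*b (a(b) = 9*(b + 2**2) = 9*(b + 4) = 9*(4 + b) = 36 + 9*b)
(78*d(6))*a(6) = (78*(-12))*(36 + 9*6) = -936*(36 + 54) = -936*90 = -84240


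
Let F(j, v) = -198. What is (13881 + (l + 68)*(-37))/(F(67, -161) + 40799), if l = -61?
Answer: 13622/40601 ≈ 0.33551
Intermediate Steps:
(13881 + (l + 68)*(-37))/(F(67, -161) + 40799) = (13881 + (-61 + 68)*(-37))/(-198 + 40799) = (13881 + 7*(-37))/40601 = (13881 - 259)*(1/40601) = 13622*(1/40601) = 13622/40601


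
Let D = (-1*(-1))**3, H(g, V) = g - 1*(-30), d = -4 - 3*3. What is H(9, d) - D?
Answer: 38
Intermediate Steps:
d = -13 (d = -4 - 9 = -13)
H(g, V) = 30 + g (H(g, V) = g + 30 = 30 + g)
D = 1 (D = 1**3 = 1)
H(9, d) - D = (30 + 9) - 1*1 = 39 - 1 = 38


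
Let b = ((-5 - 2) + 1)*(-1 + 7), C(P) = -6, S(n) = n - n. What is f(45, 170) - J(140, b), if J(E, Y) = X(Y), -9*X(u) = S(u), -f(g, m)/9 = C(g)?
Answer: 54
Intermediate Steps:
S(n) = 0
f(g, m) = 54 (f(g, m) = -9*(-6) = 54)
X(u) = 0 (X(u) = -1/9*0 = 0)
b = -36 (b = (-7 + 1)*6 = -6*6 = -36)
J(E, Y) = 0
f(45, 170) - J(140, b) = 54 - 1*0 = 54 + 0 = 54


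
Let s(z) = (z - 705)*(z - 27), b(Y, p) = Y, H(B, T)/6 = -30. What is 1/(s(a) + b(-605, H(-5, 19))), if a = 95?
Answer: -1/42085 ≈ -2.3761e-5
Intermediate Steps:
H(B, T) = -180 (H(B, T) = 6*(-30) = -180)
s(z) = (-705 + z)*(-27 + z)
1/(s(a) + b(-605, H(-5, 19))) = 1/((19035 + 95² - 732*95) - 605) = 1/((19035 + 9025 - 69540) - 605) = 1/(-41480 - 605) = 1/(-42085) = -1/42085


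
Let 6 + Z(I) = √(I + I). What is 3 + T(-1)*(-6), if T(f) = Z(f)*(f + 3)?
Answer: 75 - 12*I*√2 ≈ 75.0 - 16.971*I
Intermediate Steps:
Z(I) = -6 + √2*√I (Z(I) = -6 + √(I + I) = -6 + √(2*I) = -6 + √2*√I)
T(f) = (-6 + √2*√f)*(3 + f) (T(f) = (-6 + √2*√f)*(f + 3) = (-6 + √2*√f)*(3 + f))
3 + T(-1)*(-6) = 3 + ((-6 + √2*√(-1))*(3 - 1))*(-6) = 3 + ((-6 + √2*I)*2)*(-6) = 3 + ((-6 + I*√2)*2)*(-6) = 3 + (-12 + 2*I*√2)*(-6) = 3 + (72 - 12*I*√2) = 75 - 12*I*√2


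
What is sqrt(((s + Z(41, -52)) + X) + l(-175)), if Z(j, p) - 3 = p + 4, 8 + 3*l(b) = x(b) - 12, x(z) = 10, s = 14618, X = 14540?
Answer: sqrt(261987)/3 ≈ 170.62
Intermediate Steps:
l(b) = -10/3 (l(b) = -8/3 + (10 - 12)/3 = -8/3 + (1/3)*(-2) = -8/3 - 2/3 = -10/3)
Z(j, p) = 7 + p (Z(j, p) = 3 + (p + 4) = 3 + (4 + p) = 7 + p)
sqrt(((s + Z(41, -52)) + X) + l(-175)) = sqrt(((14618 + (7 - 52)) + 14540) - 10/3) = sqrt(((14618 - 45) + 14540) - 10/3) = sqrt((14573 + 14540) - 10/3) = sqrt(29113 - 10/3) = sqrt(87329/3) = sqrt(261987)/3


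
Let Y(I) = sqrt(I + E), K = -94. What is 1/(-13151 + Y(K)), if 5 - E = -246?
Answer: -13151/172948644 - sqrt(157)/172948644 ≈ -7.6112e-5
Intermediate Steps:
E = 251 (E = 5 - 1*(-246) = 5 + 246 = 251)
Y(I) = sqrt(251 + I) (Y(I) = sqrt(I + 251) = sqrt(251 + I))
1/(-13151 + Y(K)) = 1/(-13151 + sqrt(251 - 94)) = 1/(-13151 + sqrt(157))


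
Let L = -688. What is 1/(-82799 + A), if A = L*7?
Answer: -1/87615 ≈ -1.1414e-5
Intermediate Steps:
A = -4816 (A = -688*7 = -4816)
1/(-82799 + A) = 1/(-82799 - 4816) = 1/(-87615) = -1/87615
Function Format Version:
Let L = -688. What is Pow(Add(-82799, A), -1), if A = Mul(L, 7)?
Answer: Rational(-1, 87615) ≈ -1.1414e-5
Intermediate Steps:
A = -4816 (A = Mul(-688, 7) = -4816)
Pow(Add(-82799, A), -1) = Pow(Add(-82799, -4816), -1) = Pow(-87615, -1) = Rational(-1, 87615)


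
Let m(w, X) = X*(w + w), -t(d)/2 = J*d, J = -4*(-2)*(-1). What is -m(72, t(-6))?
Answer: 13824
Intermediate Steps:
J = -8 (J = 8*(-1) = -8)
t(d) = 16*d (t(d) = -(-16)*d = 16*d)
m(w, X) = 2*X*w (m(w, X) = X*(2*w) = 2*X*w)
-m(72, t(-6)) = -2*16*(-6)*72 = -2*(-96)*72 = -1*(-13824) = 13824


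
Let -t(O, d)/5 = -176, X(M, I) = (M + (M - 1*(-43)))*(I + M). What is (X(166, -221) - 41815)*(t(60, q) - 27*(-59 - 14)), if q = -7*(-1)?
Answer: -178016440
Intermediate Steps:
q = 7
X(M, I) = (43 + 2*M)*(I + M) (X(M, I) = (M + (M + 43))*(I + M) = (M + (43 + M))*(I + M) = (43 + 2*M)*(I + M))
t(O, d) = 880 (t(O, d) = -5*(-176) = 880)
(X(166, -221) - 41815)*(t(60, q) - 27*(-59 - 14)) = ((2*166² + 43*(-221) + 43*166 + 2*(-221)*166) - 41815)*(880 - 27*(-59 - 14)) = ((2*27556 - 9503 + 7138 - 73372) - 41815)*(880 - 27*(-73)) = ((55112 - 9503 + 7138 - 73372) - 41815)*(880 + 1971) = (-20625 - 41815)*2851 = -62440*2851 = -178016440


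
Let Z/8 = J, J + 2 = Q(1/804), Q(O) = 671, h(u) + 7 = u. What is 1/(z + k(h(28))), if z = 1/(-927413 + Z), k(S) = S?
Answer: 922061/19363280 ≈ 0.047619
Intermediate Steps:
h(u) = -7 + u
J = 669 (J = -2 + 671 = 669)
Z = 5352 (Z = 8*669 = 5352)
z = -1/922061 (z = 1/(-927413 + 5352) = 1/(-922061) = -1/922061 ≈ -1.0845e-6)
1/(z + k(h(28))) = 1/(-1/922061 + (-7 + 28)) = 1/(-1/922061 + 21) = 1/(19363280/922061) = 922061/19363280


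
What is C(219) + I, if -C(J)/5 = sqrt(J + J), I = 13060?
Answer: 13060 - 5*sqrt(438) ≈ 12955.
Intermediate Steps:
C(J) = -5*sqrt(2)*sqrt(J) (C(J) = -5*sqrt(J + J) = -5*sqrt(2)*sqrt(J))
C(219) + I = -5*sqrt(2)*sqrt(219) + 13060 = -5*sqrt(438) + 13060 = 13060 - 5*sqrt(438)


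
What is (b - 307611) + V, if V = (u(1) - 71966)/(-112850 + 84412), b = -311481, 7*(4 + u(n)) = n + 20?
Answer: -17605666329/28438 ≈ -6.1909e+5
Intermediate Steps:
u(n) = -8/7 + n/7 (u(n) = -4 + (n + 20)/7 = -4 + (20 + n)/7 = -4 + (20/7 + n/7) = -8/7 + n/7)
V = 71967/28438 (V = ((-8/7 + (⅐)*1) - 71966)/(-112850 + 84412) = ((-8/7 + ⅐) - 71966)/(-28438) = (-1 - 71966)*(-1/28438) = -71967*(-1/28438) = 71967/28438 ≈ 2.5307)
(b - 307611) + V = (-311481 - 307611) + 71967/28438 = -619092 + 71967/28438 = -17605666329/28438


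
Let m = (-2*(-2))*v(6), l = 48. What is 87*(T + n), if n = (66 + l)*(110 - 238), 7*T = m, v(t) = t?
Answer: -8884440/7 ≈ -1.2692e+6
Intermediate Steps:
m = 24 (m = -2*(-2)*6 = 4*6 = 24)
T = 24/7 (T = (1/7)*24 = 24/7 ≈ 3.4286)
n = -14592 (n = (66 + 48)*(110 - 238) = 114*(-128) = -14592)
87*(T + n) = 87*(24/7 - 14592) = 87*(-102120/7) = -8884440/7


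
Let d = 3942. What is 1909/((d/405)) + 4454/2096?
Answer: 115781/584 ≈ 198.26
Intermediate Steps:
1909/((d/405)) + 4454/2096 = 1909/((3942/405)) + 4454/2096 = 1909/((3942*(1/405))) + 4454*(1/2096) = 1909/(146/15) + 17/8 = 1909*(15/146) + 17/8 = 28635/146 + 17/8 = 115781/584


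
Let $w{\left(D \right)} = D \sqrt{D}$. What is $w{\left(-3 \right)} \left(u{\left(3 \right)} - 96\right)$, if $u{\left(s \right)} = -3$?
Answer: $297 i \sqrt{3} \approx 514.42 i$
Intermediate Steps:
$w{\left(D \right)} = D^{\frac{3}{2}}$
$w{\left(-3 \right)} \left(u{\left(3 \right)} - 96\right) = \left(-3\right)^{\frac{3}{2}} \left(-3 - 96\right) = - 3 i \sqrt{3} \left(-99\right) = 297 i \sqrt{3}$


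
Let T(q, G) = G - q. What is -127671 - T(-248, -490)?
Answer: -127429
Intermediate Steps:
-127671 - T(-248, -490) = -127671 - (-490 - 1*(-248)) = -127671 - (-490 + 248) = -127671 - 1*(-242) = -127671 + 242 = -127429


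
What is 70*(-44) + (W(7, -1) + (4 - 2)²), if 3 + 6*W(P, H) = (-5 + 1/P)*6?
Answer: -43139/14 ≈ -3081.4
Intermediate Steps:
W(P, H) = -11/2 + 1/P (W(P, H) = -½ + ((-5 + 1/P)*6)/6 = -½ + (-30 + 6/P)/6 = -½ + (-5 + 1/P) = -11/2 + 1/P)
70*(-44) + (W(7, -1) + (4 - 2)²) = 70*(-44) + ((-11/2 + 1/7) + (4 - 2)²) = -3080 + ((-11/2 + ⅐) + 2²) = -3080 + (-75/14 + 4) = -3080 - 19/14 = -43139/14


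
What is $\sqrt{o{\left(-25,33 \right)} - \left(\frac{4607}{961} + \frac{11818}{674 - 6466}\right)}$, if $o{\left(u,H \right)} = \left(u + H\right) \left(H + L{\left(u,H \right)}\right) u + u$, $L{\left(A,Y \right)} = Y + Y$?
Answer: $\frac{i \sqrt{9987896482663}}{22444} \approx 140.81 i$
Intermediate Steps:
$L{\left(A,Y \right)} = 2 Y$
$o{\left(u,H \right)} = u + 3 H u \left(H + u\right)$ ($o{\left(u,H \right)} = \left(u + H\right) \left(H + 2 H\right) u + u = \left(H + u\right) 3 H u + u = 3 H \left(H + u\right) u + u = 3 H u \left(H + u\right) + u = u + 3 H u \left(H + u\right)$)
$\sqrt{o{\left(-25,33 \right)} - \left(\frac{4607}{961} + \frac{11818}{674 - 6466}\right)} = \sqrt{- 25 \left(1 + 3 \cdot 33^{2} + 3 \cdot 33 \left(-25\right)\right) - \left(\frac{4607}{961} + \frac{11818}{674 - 6466}\right)} = \sqrt{- 25 \left(1 + 3 \cdot 1089 - 2475\right) - \left(\frac{4607}{961} + \frac{11818}{674 - 6466}\right)} = \sqrt{- 25 \left(1 + 3267 - 2475\right) - \left(\frac{4607}{961} + \frac{11818}{-5792}\right)} = \sqrt{\left(-25\right) 793 - \frac{7663323}{2783056}} = \sqrt{-19825 + \left(- \frac{4607}{961} + \frac{5909}{2896}\right)} = \sqrt{-19825 - \frac{7663323}{2783056}} = \sqrt{- \frac{55181748523}{2783056}} = \frac{i \sqrt{9987896482663}}{22444}$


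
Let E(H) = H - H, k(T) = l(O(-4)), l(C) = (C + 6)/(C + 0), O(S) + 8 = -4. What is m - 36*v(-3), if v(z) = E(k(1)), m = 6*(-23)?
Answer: -138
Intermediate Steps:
O(S) = -12 (O(S) = -8 - 4 = -12)
l(C) = (6 + C)/C
k(T) = 1/2 (k(T) = (6 - 12)/(-12) = -1/12*(-6) = 1/2)
m = -138
E(H) = 0
v(z) = 0
m - 36*v(-3) = -138 - 36*0 = -138 + 0 = -138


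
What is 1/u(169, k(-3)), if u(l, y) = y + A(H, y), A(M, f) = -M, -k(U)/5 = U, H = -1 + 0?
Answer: 1/16 ≈ 0.062500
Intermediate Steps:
H = -1
k(U) = -5*U
u(l, y) = 1 + y (u(l, y) = y - 1*(-1) = y + 1 = 1 + y)
1/u(169, k(-3)) = 1/(1 - 5*(-3)) = 1/(1 + 15) = 1/16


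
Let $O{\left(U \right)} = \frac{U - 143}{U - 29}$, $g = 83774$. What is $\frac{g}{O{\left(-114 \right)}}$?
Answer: $\frac{11979682}{257} \approx 46614.0$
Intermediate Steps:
$O{\left(U \right)} = \frac{-143 + U}{-29 + U}$
$\frac{g}{O{\left(-114 \right)}} = \frac{83774}{\frac{1}{-29 - 114} \left(-143 - 114\right)} = \frac{83774}{\frac{1}{-143} \left(-257\right)} = \frac{83774}{\left(- \frac{1}{143}\right) \left(-257\right)} = \frac{83774}{\frac{257}{143}} = 83774 \cdot \frac{143}{257} = \frac{11979682}{257}$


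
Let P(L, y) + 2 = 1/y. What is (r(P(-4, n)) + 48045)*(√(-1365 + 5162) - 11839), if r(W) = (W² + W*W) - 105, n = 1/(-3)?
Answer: -568153610 + 47990*√3797 ≈ -5.6520e+8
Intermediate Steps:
n = -⅓ ≈ -0.33333
P(L, y) = -2 + 1/y
r(W) = -105 + 2*W² (r(W) = (W² + W²) - 105 = 2*W² - 105 = -105 + 2*W²)
(r(P(-4, n)) + 48045)*(√(-1365 + 5162) - 11839) = ((-105 + 2*(-2 + 1/(-⅓))²) + 48045)*(√(-1365 + 5162) - 11839) = ((-105 + 2*(-2 - 3)²) + 48045)*(√3797 - 11839) = ((-105 + 2*(-5)²) + 48045)*(-11839 + √3797) = ((-105 + 2*25) + 48045)*(-11839 + √3797) = ((-105 + 50) + 48045)*(-11839 + √3797) = (-55 + 48045)*(-11839 + √3797) = 47990*(-11839 + √3797) = -568153610 + 47990*√3797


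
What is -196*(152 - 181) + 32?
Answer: 5716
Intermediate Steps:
-196*(152 - 181) + 32 = -196*(-29) + 32 = 5684 + 32 = 5716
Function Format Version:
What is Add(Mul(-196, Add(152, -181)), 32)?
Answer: 5716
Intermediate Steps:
Add(Mul(-196, Add(152, -181)), 32) = Add(Mul(-196, -29), 32) = Add(5684, 32) = 5716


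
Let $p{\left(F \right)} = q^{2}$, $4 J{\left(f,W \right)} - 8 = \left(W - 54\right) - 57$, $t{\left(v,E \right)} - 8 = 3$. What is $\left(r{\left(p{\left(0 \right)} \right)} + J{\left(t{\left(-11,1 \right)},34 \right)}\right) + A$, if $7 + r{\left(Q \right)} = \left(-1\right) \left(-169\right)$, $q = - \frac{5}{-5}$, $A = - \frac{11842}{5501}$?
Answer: $\frac{3137711}{22004} \approx 142.6$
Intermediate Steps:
$t{\left(v,E \right)} = 11$ ($t{\left(v,E \right)} = 8 + 3 = 11$)
$A = - \frac{11842}{5501}$ ($A = \left(-11842\right) \frac{1}{5501} = - \frac{11842}{5501} \approx -2.1527$)
$J{\left(f,W \right)} = - \frac{103}{4} + \frac{W}{4}$ ($J{\left(f,W \right)} = 2 + \frac{\left(W - 54\right) - 57}{4} = 2 + \frac{\left(-54 + W\right) - 57}{4} = 2 + \frac{-111 + W}{4} = 2 + \left(- \frac{111}{4} + \frac{W}{4}\right) = - \frac{103}{4} + \frac{W}{4}$)
$q = 1$ ($q = \left(-5\right) \left(- \frac{1}{5}\right) = 1$)
$p{\left(F \right)} = 1$ ($p{\left(F \right)} = 1^{2} = 1$)
$r{\left(Q \right)} = 162$ ($r{\left(Q \right)} = -7 - -169 = -7 + 169 = 162$)
$\left(r{\left(p{\left(0 \right)} \right)} + J{\left(t{\left(-11,1 \right)},34 \right)}\right) + A = \left(162 + \left(- \frac{103}{4} + \frac{1}{4} \cdot 34\right)\right) - \frac{11842}{5501} = \left(162 + \left(- \frac{103}{4} + \frac{17}{2}\right)\right) - \frac{11842}{5501} = \left(162 - \frac{69}{4}\right) - \frac{11842}{5501} = \frac{579}{4} - \frac{11842}{5501} = \frac{3137711}{22004}$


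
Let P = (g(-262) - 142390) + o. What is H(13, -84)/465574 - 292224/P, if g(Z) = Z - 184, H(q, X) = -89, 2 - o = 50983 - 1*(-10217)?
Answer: 68016868775/47496462758 ≈ 1.4320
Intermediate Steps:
o = -61198 (o = 2 - (50983 - 1*(-10217)) = 2 - (50983 + 10217) = 2 - 1*61200 = 2 - 61200 = -61198)
g(Z) = -184 + Z
P = -204034 (P = ((-184 - 262) - 142390) - 61198 = (-446 - 142390) - 61198 = -142836 - 61198 = -204034)
H(13, -84)/465574 - 292224/P = -89/465574 - 292224/(-204034) = -89*1/465574 - 292224*(-1/204034) = -89/465574 + 146112/102017 = 68016868775/47496462758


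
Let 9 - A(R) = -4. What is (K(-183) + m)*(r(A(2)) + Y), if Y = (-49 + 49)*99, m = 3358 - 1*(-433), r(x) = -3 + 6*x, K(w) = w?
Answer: 270600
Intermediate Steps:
A(R) = 13 (A(R) = 9 - 1*(-4) = 9 + 4 = 13)
m = 3791 (m = 3358 + 433 = 3791)
Y = 0 (Y = 0*99 = 0)
(K(-183) + m)*(r(A(2)) + Y) = (-183 + 3791)*((-3 + 6*13) + 0) = 3608*((-3 + 78) + 0) = 3608*(75 + 0) = 3608*75 = 270600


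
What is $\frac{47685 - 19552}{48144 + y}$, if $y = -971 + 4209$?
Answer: $\frac{28133}{51382} \approx 0.54753$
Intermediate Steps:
$y = 3238$
$\frac{47685 - 19552}{48144 + y} = \frac{47685 - 19552}{48144 + 3238} = \frac{28133}{51382}$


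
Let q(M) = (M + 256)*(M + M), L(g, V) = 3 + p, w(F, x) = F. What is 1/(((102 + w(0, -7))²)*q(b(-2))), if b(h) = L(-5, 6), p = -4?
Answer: -1/5306040 ≈ -1.8846e-7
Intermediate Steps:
L(g, V) = -1 (L(g, V) = 3 - 4 = -1)
b(h) = -1
q(M) = 2*M*(256 + M) (q(M) = (256 + M)*(2*M) = 2*M*(256 + M))
1/(((102 + w(0, -7))²)*q(b(-2))) = 1/(((102 + 0)²)*((2*(-1)*(256 - 1)))) = 1/((102²)*((2*(-1)*255))) = 1/(10404*(-510)) = (1/10404)*(-1/510) = -1/5306040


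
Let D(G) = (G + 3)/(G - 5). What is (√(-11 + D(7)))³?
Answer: -6*I*√6 ≈ -14.697*I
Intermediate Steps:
D(G) = (3 + G)/(-5 + G)
(√(-11 + D(7)))³ = (√(-11 + (3 + 7)/(-5 + 7)))³ = (√(-11 + 10/2))³ = (√(-11 + (½)*10))³ = (√(-11 + 5))³ = (√(-6))³ = (I*√6)³ = -6*I*√6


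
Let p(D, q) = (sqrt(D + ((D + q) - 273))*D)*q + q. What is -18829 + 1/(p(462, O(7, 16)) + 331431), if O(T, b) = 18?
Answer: -399131944690108/21197723979 - 924*sqrt(669)/7065907993 ≈ -18829.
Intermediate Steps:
p(D, q) = q + D*q*sqrt(-273 + q + 2*D) (p(D, q) = (sqrt(D + (-273 + D + q))*D)*q + q = (sqrt(-273 + q + 2*D)*D)*q + q = (D*sqrt(-273 + q + 2*D))*q + q = D*q*sqrt(-273 + q + 2*D) + q = q + D*q*sqrt(-273 + q + 2*D))
-18829 + 1/(p(462, O(7, 16)) + 331431) = -18829 + 1/(18*(1 + 462*sqrt(-273 + 18 + 2*462)) + 331431) = -18829 + 1/(18*(1 + 462*sqrt(-273 + 18 + 924)) + 331431) = -18829 + 1/(18*(1 + 462*sqrt(669)) + 331431) = -18829 + 1/((18 + 8316*sqrt(669)) + 331431) = -18829 + 1/(331449 + 8316*sqrt(669))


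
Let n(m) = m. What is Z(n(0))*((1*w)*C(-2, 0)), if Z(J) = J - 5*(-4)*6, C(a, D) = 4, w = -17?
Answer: -8160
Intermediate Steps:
Z(J) = 120 + J (Z(J) = J - (-20)*6 = J - 1*(-120) = J + 120 = 120 + J)
Z(n(0))*((1*w)*C(-2, 0)) = (120 + 0)*((1*(-17))*4) = 120*(-17*4) = 120*(-68) = -8160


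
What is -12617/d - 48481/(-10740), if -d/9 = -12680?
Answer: 89952419/20427480 ≈ 4.4035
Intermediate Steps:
d = 114120 (d = -9*(-12680) = 114120)
-12617/d - 48481/(-10740) = -12617/114120 - 48481/(-10740) = -12617*1/114120 - 48481*(-1/10740) = -12617/114120 + 48481/10740 = 89952419/20427480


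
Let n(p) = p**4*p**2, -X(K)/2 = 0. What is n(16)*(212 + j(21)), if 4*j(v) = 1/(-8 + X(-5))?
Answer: 3556245504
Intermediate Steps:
X(K) = 0 (X(K) = -2*0 = 0)
n(p) = p**6
j(v) = -1/32 (j(v) = 1/(4*(-8 + 0)) = (1/4)/(-8) = (1/4)*(-1/8) = -1/32)
n(16)*(212 + j(21)) = 16**6*(212 - 1/32) = 16777216*(6783/32) = 3556245504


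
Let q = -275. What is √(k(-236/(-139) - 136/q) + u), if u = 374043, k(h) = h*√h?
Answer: √(546533163226875 + 838040*√32034079)/38225 ≈ 611.59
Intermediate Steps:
k(h) = h^(3/2)
√(k(-236/(-139) - 136/q) + u) = √((-236/(-139) - 136/(-275))^(3/2) + 374043) = √((-236*(-1/139) - 136*(-1/275))^(3/2) + 374043) = √((236/139 + 136/275)^(3/2) + 374043) = √((83804/38225)^(3/2) + 374043) = √(167608*√32034079/292230125 + 374043) = √(374043 + 167608*√32034079/292230125)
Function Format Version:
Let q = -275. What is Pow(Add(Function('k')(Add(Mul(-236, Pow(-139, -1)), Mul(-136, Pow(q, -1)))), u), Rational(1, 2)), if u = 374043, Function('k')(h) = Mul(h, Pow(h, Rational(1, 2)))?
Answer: Mul(Rational(1, 38225), Pow(Add(546533163226875, Mul(838040, Pow(32034079, Rational(1, 2)))), Rational(1, 2))) ≈ 611.59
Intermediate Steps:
Function('k')(h) = Pow(h, Rational(3, 2))
Pow(Add(Function('k')(Add(Mul(-236, Pow(-139, -1)), Mul(-136, Pow(q, -1)))), u), Rational(1, 2)) = Pow(Add(Pow(Add(Mul(-236, Pow(-139, -1)), Mul(-136, Pow(-275, -1))), Rational(3, 2)), 374043), Rational(1, 2)) = Pow(Add(Pow(Add(Mul(-236, Rational(-1, 139)), Mul(-136, Rational(-1, 275))), Rational(3, 2)), 374043), Rational(1, 2)) = Pow(Add(Pow(Add(Rational(236, 139), Rational(136, 275)), Rational(3, 2)), 374043), Rational(1, 2)) = Pow(Add(Pow(Rational(83804, 38225), Rational(3, 2)), 374043), Rational(1, 2)) = Pow(Add(Mul(Rational(167608, 292230125), Pow(32034079, Rational(1, 2))), 374043), Rational(1, 2)) = Pow(Add(374043, Mul(Rational(167608, 292230125), Pow(32034079, Rational(1, 2)))), Rational(1, 2))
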